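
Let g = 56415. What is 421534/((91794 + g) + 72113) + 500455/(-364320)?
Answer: 4331202037/8026771104 ≈ 0.53959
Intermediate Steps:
421534/((91794 + g) + 72113) + 500455/(-364320) = 421534/((91794 + 56415) + 72113) + 500455/(-364320) = 421534/(148209 + 72113) + 500455*(-1/364320) = 421534/220322 - 100091/72864 = 421534*(1/220322) - 100091/72864 = 210767/110161 - 100091/72864 = 4331202037/8026771104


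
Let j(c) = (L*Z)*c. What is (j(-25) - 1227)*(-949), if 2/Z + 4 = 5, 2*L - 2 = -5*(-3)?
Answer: 1567748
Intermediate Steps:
L = 17/2 (L = 1 + (-5*(-3))/2 = 1 + (½)*15 = 1 + 15/2 = 17/2 ≈ 8.5000)
Z = 2 (Z = 2/(-4 + 5) = 2/1 = 2*1 = 2)
j(c) = 17*c (j(c) = ((17/2)*2)*c = 17*c)
(j(-25) - 1227)*(-949) = (17*(-25) - 1227)*(-949) = (-425 - 1227)*(-949) = -1652*(-949) = 1567748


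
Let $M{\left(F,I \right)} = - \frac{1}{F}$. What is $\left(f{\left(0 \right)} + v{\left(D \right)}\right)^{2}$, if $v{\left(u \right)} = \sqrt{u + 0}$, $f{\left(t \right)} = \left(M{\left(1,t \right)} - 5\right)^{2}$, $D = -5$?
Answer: $\left(36 + i \sqrt{5}\right)^{2} \approx 1291.0 + 161.0 i$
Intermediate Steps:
$f{\left(t \right)} = 36$ ($f{\left(t \right)} = \left(- 1^{-1} - 5\right)^{2} = \left(\left(-1\right) 1 - 5\right)^{2} = \left(-1 - 5\right)^{2} = \left(-6\right)^{2} = 36$)
$v{\left(u \right)} = \sqrt{u}$
$\left(f{\left(0 \right)} + v{\left(D \right)}\right)^{2} = \left(36 + \sqrt{-5}\right)^{2} = \left(36 + i \sqrt{5}\right)^{2}$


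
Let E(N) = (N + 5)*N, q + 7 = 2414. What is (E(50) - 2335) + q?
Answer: 2822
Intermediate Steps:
q = 2407 (q = -7 + 2414 = 2407)
E(N) = N*(5 + N) (E(N) = (5 + N)*N = N*(5 + N))
(E(50) - 2335) + q = (50*(5 + 50) - 2335) + 2407 = (50*55 - 2335) + 2407 = (2750 - 2335) + 2407 = 415 + 2407 = 2822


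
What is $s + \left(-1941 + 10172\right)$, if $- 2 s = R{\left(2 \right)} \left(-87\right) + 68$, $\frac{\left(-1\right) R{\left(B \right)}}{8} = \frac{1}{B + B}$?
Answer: $8110$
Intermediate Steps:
$R{\left(B \right)} = - \frac{4}{B}$ ($R{\left(B \right)} = - \frac{8}{B + B} = - \frac{8}{2 B} = - 8 \frac{1}{2 B} = - \frac{4}{B}$)
$s = -121$ ($s = - \frac{- \frac{4}{2} \left(-87\right) + 68}{2} = - \frac{\left(-4\right) \frac{1}{2} \left(-87\right) + 68}{2} = - \frac{\left(-2\right) \left(-87\right) + 68}{2} = - \frac{174 + 68}{2} = \left(- \frac{1}{2}\right) 242 = -121$)
$s + \left(-1941 + 10172\right) = -121 + \left(-1941 + 10172\right) = -121 + 8231 = 8110$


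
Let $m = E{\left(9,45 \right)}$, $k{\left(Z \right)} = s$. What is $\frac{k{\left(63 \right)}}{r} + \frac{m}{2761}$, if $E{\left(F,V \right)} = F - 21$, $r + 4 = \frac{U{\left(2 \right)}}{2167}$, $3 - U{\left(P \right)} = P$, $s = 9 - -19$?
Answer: $- \frac{167630440}{23929587} \approx -7.0052$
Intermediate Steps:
$s = 28$ ($s = 9 + 19 = 28$)
$U{\left(P \right)} = 3 - P$
$r = - \frac{8667}{2167}$ ($r = -4 + \frac{3 - 2}{2167} = -4 + \left(3 - 2\right) \frac{1}{2167} = -4 + 1 \cdot \frac{1}{2167} = -4 + \frac{1}{2167} = - \frac{8667}{2167} \approx -3.9995$)
$E{\left(F,V \right)} = -21 + F$ ($E{\left(F,V \right)} = F - 21 = -21 + F$)
$k{\left(Z \right)} = 28$
$m = -12$ ($m = -21 + 9 = -12$)
$\frac{k{\left(63 \right)}}{r} + \frac{m}{2761} = \frac{28}{- \frac{8667}{2167}} - \frac{12}{2761} = 28 \left(- \frac{2167}{8667}\right) - \frac{12}{2761} = - \frac{60676}{8667} - \frac{12}{2761} = - \frac{167630440}{23929587}$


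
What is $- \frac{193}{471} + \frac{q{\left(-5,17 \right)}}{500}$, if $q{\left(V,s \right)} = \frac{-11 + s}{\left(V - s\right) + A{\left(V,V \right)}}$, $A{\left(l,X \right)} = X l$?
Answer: $- \frac{47779}{117750} \approx -0.40577$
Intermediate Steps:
$q{\left(V,s \right)} = \frac{-11 + s}{V + V^{2} - s}$ ($q{\left(V,s \right)} = \frac{-11 + s}{\left(V - s\right) + V V} = \frac{-11 + s}{\left(V - s\right) + V^{2}} = \frac{-11 + s}{V + V^{2} - s}$)
$- \frac{193}{471} + \frac{q{\left(-5,17 \right)}}{500} = - \frac{193}{471} + \frac{\frac{1}{-5 + \left(-5\right)^{2} - 17} \left(-11 + 17\right)}{500} = \left(-193\right) \frac{1}{471} + \frac{1}{-5 + 25 - 17} \cdot 6 \cdot \frac{1}{500} = - \frac{193}{471} + \frac{1}{3} \cdot 6 \cdot \frac{1}{500} = - \frac{193}{471} + 2 \cdot \frac{1}{500} = - \frac{193}{471} + \frac{1}{250} = - \frac{47779}{117750}$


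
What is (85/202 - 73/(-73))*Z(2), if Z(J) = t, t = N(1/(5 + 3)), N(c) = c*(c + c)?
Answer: 287/6464 ≈ 0.044400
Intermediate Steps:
N(c) = 2*c² (N(c) = c*(2*c) = 2*c²)
t = 1/32 (t = 2*(1/(5 + 3))² = 2*(1/8)² = 2*(⅛)² = 2*(1/64) = 1/32 ≈ 0.031250)
Z(J) = 1/32
(85/202 - 73/(-73))*Z(2) = (85/202 - 73/(-73))*(1/32) = (85*(1/202) - 73*(-1/73))*(1/32) = (85/202 + 1)*(1/32) = (287/202)*(1/32) = 287/6464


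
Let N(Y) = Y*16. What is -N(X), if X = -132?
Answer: 2112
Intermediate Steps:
N(Y) = 16*Y
-N(X) = -16*(-132) = -1*(-2112) = 2112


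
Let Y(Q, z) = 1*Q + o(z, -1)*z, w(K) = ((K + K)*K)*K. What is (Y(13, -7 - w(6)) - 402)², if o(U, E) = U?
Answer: 36991598224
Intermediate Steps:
w(K) = 2*K³ (w(K) = ((2*K)*K)*K = (2*K²)*K = 2*K³)
Y(Q, z) = Q + z² (Y(Q, z) = 1*Q + z*z = Q + z²)
(Y(13, -7 - w(6)) - 402)² = ((13 + (-7 - 2*6³)²) - 402)² = ((13 + (-7 - 2*216)²) - 402)² = ((13 + (-7 - 1*432)²) - 402)² = ((13 + (-7 - 432)²) - 402)² = ((13 + (-439)²) - 402)² = ((13 + 192721) - 402)² = (192734 - 402)² = 192332² = 36991598224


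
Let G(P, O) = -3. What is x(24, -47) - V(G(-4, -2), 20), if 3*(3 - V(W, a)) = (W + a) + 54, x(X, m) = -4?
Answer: 50/3 ≈ 16.667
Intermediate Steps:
V(W, a) = -15 - W/3 - a/3 (V(W, a) = 3 - ((W + a) + 54)/3 = 3 - (54 + W + a)/3 = 3 + (-18 - W/3 - a/3) = -15 - W/3 - a/3)
x(24, -47) - V(G(-4, -2), 20) = -4 - (-15 - 1/3*(-3) - 1/3*20) = -4 - (-15 + 1 - 20/3) = -4 - 1*(-62/3) = -4 + 62/3 = 50/3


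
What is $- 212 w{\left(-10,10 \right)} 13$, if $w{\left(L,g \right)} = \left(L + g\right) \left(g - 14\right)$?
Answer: $0$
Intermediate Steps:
$w{\left(L,g \right)} = \left(-14 + g\right) \left(L + g\right)$ ($w{\left(L,g \right)} = \left(L + g\right) \left(-14 + g\right) = \left(-14 + g\right) \left(L + g\right)$)
$- 212 w{\left(-10,10 \right)} 13 = - 212 \left(10^{2} - -140 - 140 - 100\right) 13 = - 212 \left(100 + 140 - 140 - 100\right) 13 = \left(-212\right) 0 \cdot 13 = 0 \cdot 13 = 0$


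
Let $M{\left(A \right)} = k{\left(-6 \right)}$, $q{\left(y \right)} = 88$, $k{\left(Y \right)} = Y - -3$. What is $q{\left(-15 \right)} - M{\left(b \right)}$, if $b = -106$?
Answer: $91$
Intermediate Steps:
$k{\left(Y \right)} = 3 + Y$ ($k{\left(Y \right)} = Y + 3 = 3 + Y$)
$M{\left(A \right)} = -3$ ($M{\left(A \right)} = 3 - 6 = -3$)
$q{\left(-15 \right)} - M{\left(b \right)} = 88 - -3 = 88 + 3 = 91$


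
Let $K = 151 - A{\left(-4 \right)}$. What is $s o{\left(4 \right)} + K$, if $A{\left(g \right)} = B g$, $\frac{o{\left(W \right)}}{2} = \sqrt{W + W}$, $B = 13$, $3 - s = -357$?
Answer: $203 + 1440 \sqrt{2} \approx 2239.5$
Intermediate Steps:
$s = 360$ ($s = 3 - -357 = 3 + 357 = 360$)
$o{\left(W \right)} = 2 \sqrt{2} \sqrt{W}$ ($o{\left(W \right)} = 2 \sqrt{W + W} = 2 \sqrt{2 W} = 2 \sqrt{2} \sqrt{W}$)
$A{\left(g \right)} = 13 g$
$K = 203$ ($K = 151 - 13 \left(-4\right) = 151 - -52 = 151 + 52 = 203$)
$s o{\left(4 \right)} + K = 360 \cdot 2 \sqrt{2} \sqrt{4} + 203 = 360 \cdot 2 \sqrt{2} \cdot 2 + 203 = 360 \cdot 4 \sqrt{2} + 203 = 1440 \sqrt{2} + 203 = 203 + 1440 \sqrt{2}$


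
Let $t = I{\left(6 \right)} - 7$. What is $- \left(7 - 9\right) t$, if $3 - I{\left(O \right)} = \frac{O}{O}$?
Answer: $-10$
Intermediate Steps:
$I{\left(O \right)} = 2$ ($I{\left(O \right)} = 3 - \frac{O}{O} = 3 - 1 = 2$)
$t = -5$ ($t = 2 - 7 = -5$)
$- \left(7 - 9\right) t = - \left(7 - 9\right) \left(-5\right) = - \left(-2\right) \left(-5\right) = \left(-1\right) 10 = -10$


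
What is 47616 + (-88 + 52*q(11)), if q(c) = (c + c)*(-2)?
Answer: 45240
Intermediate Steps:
q(c) = -4*c (q(c) = (2*c)*(-2) = -4*c)
47616 + (-88 + 52*q(11)) = 47616 + (-88 + 52*(-4*11)) = 47616 + (-88 + 52*(-44)) = 47616 + (-88 - 2288) = 47616 - 2376 = 45240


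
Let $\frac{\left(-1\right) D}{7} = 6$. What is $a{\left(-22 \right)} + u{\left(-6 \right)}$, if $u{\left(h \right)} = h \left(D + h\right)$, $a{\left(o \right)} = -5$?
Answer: $283$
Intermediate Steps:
$D = -42$ ($D = \left(-7\right) 6 = -42$)
$u{\left(h \right)} = h \left(-42 + h\right)$
$a{\left(-22 \right)} + u{\left(-6 \right)} = -5 - 6 \left(-42 - 6\right) = -5 - -288 = -5 + 288 = 283$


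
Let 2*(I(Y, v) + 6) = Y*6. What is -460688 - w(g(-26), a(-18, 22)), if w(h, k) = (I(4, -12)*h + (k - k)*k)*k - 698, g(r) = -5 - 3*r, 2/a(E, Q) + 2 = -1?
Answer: -459698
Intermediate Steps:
a(E, Q) = -2/3 (a(E, Q) = 2/(-2 - 1) = 2/(-3) = 2*(-1/3) = -2/3)
I(Y, v) = -6 + 3*Y (I(Y, v) = -6 + (Y*6)/2 = -6 + (6*Y)/2 = -6 + 3*Y)
w(h, k) = -698 + 6*h*k (w(h, k) = ((-6 + 3*4)*h + (k - k)*k)*k - 698 = ((-6 + 12)*h + 0*k)*k - 698 = (6*h + 0)*k - 698 = (6*h)*k - 698 = 6*h*k - 698 = -698 + 6*h*k)
-460688 - w(g(-26), a(-18, 22)) = -460688 - (-698 + 6*(-5 - 3*(-26))*(-2/3)) = -460688 - (-698 + 6*(-5 + 78)*(-2/3)) = -460688 - (-698 + 6*73*(-2/3)) = -460688 - (-698 - 292) = -460688 - 1*(-990) = -460688 + 990 = -459698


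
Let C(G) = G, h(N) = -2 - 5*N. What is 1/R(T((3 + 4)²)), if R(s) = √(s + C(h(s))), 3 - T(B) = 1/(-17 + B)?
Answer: -2*I*√222/111 ≈ -0.26846*I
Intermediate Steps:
T(B) = 3 - 1/(-17 + B)
R(s) = √(-2 - 4*s) (R(s) = √(s + (-2 - 5*s)) = √(-2 - 4*s))
1/R(T((3 + 4)²)) = 1/(√(-2 - 4*(-52 + 3*(3 + 4)²)/(-17 + (3 + 4)²))) = 1/(√(-2 - 4*(-52 + 3*7²)/(-17 + 7²))) = 1/(√(-2 - 4*(-52 + 3*49)/(-17 + 49))) = 1/(√(-2 - 4*(-52 + 147)/32)) = 1/(√(-2 - 95/8)) = 1/(√(-111/8)) = 1/(I*√222/4) = -2*I*√222/111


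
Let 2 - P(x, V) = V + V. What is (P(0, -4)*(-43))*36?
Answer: -15480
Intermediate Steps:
P(x, V) = 2 - 2*V (P(x, V) = 2 - (V + V) = 2 - 2*V)
(P(0, -4)*(-43))*36 = ((2 - 2*(-4))*(-43))*36 = ((2 + 8)*(-43))*36 = (10*(-43))*36 = -430*36 = -15480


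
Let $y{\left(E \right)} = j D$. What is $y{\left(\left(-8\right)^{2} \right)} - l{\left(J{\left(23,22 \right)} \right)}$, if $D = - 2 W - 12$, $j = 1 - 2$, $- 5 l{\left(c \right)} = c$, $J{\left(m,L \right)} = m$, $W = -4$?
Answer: $\frac{43}{5} \approx 8.6$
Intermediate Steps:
$l{\left(c \right)} = - \frac{c}{5}$
$j = -1$ ($j = 1 - 2 = -1$)
$D = -4$ ($D = \left(-2\right) \left(-4\right) - 12 = 8 - 12 = -4$)
$y{\left(E \right)} = 4$ ($y{\left(E \right)} = \left(-1\right) \left(-4\right) = 4$)
$y{\left(\left(-8\right)^{2} \right)} - l{\left(J{\left(23,22 \right)} \right)} = 4 - \left(- \frac{1}{5}\right) 23 = 4 - - \frac{23}{5} = 4 + \frac{23}{5} = \frac{43}{5}$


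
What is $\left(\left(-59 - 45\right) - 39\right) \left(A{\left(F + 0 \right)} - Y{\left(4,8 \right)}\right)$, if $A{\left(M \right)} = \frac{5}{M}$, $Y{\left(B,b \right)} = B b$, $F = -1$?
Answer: $5291$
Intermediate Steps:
$\left(\left(-59 - 45\right) - 39\right) \left(A{\left(F + 0 \right)} - Y{\left(4,8 \right)}\right) = \left(\left(-59 - 45\right) - 39\right) \left(\frac{5}{-1 + 0} - 4 \cdot 8\right) = \left(\left(-59 - 45\right) - 39\right) \left(\frac{5}{-1} - 32\right) = \left(-104 - 39\right) \left(5 \left(-1\right) - 32\right) = - 143 \left(-5 - 32\right) = \left(-143\right) \left(-37\right) = 5291$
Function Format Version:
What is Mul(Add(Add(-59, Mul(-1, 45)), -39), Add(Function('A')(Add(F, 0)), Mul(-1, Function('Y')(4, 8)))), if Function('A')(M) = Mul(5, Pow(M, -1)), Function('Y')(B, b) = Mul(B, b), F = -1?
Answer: 5291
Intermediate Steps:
Mul(Add(Add(-59, Mul(-1, 45)), -39), Add(Function('A')(Add(F, 0)), Mul(-1, Function('Y')(4, 8)))) = Mul(Add(Add(-59, Mul(-1, 45)), -39), Add(Mul(5, Pow(Add(-1, 0), -1)), Mul(-1, Mul(4, 8)))) = Mul(Add(Add(-59, -45), -39), Add(Mul(5, Pow(-1, -1)), Mul(-1, 32))) = Mul(Add(-104, -39), Add(Mul(5, -1), -32)) = Mul(-143, Add(-5, -32)) = Mul(-143, -37) = 5291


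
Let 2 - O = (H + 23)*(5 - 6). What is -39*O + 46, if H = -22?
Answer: -71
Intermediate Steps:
O = 3 (O = 2 - (-22 + 23)*(5 - 6) = 2 - (-1) = 2 - 1*(-1) = 2 + 1 = 3)
-39*O + 46 = -39*3 + 46 = -117 + 46 = -71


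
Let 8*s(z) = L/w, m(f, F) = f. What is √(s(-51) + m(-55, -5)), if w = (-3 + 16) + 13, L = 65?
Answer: 5*I*√35/4 ≈ 7.3951*I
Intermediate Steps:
w = 26 (w = 13 + 13 = 26)
s(z) = 5/16 (s(z) = (65/26)/8 = (65*(1/26))/8 = (⅛)*(5/2) = 5/16)
√(s(-51) + m(-55, -5)) = √(5/16 - 55) = √(-875/16) = 5*I*√35/4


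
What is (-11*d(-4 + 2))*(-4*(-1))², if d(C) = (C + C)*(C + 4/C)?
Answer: -2816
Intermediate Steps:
d(C) = 2*C*(C + 4/C) (d(C) = (2*C)*(C + 4/C) = 2*C*(C + 4/C))
(-11*d(-4 + 2))*(-4*(-1))² = (-11*(8 + 2*(-4 + 2)²))*(-4*(-1))² = -11*(8 + 2*(-2)²)*4² = -11*(8 + 2*4)*16 = -11*(8 + 8)*16 = -11*16*16 = -176*16 = -2816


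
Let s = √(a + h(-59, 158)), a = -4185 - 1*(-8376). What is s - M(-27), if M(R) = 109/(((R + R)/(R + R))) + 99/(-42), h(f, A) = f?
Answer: -1493/14 + 2*√1033 ≈ -42.362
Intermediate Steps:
a = 4191 (a = -4185 + 8376 = 4191)
M(R) = 1493/14 (M(R) = 109/(((2*R)/((2*R)))) + 99*(-1/42) = 109/(((2*R)*(1/(2*R)))) - 33/14 = 109/1 - 33/14 = 109*1 - 33/14 = 109 - 33/14 = 1493/14)
s = 2*√1033 (s = √(4191 - 59) = √4132 = 2*√1033 ≈ 64.281)
s - M(-27) = 2*√1033 - 1*1493/14 = 2*√1033 - 1493/14 = -1493/14 + 2*√1033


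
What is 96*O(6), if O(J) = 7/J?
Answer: 112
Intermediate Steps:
96*O(6) = 96*(7/6) = 112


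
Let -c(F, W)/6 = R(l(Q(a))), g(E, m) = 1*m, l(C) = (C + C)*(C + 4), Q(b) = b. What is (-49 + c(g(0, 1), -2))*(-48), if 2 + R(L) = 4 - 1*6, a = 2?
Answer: 1200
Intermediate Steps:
l(C) = 2*C*(4 + C) (l(C) = (2*C)*(4 + C) = 2*C*(4 + C))
g(E, m) = m
R(L) = -4 (R(L) = -2 + (4 - 1*6) = -2 + (4 - 6) = -2 - 2 = -4)
c(F, W) = 24 (c(F, W) = -6*(-4) = 24)
(-49 + c(g(0, 1), -2))*(-48) = (-49 + 24)*(-48) = -25*(-48) = 1200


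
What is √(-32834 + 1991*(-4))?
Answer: I*√40798 ≈ 201.99*I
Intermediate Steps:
√(-32834 + 1991*(-4)) = √(-32834 - 7964) = √(-40798) = I*√40798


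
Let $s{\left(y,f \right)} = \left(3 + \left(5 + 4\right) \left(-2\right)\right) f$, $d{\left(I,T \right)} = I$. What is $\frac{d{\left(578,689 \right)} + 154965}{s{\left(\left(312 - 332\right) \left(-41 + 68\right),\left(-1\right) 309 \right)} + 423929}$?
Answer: $\frac{155543}{428564} \approx 0.36294$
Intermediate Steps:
$s{\left(y,f \right)} = - 15 f$ ($s{\left(y,f \right)} = \left(3 + 9 \left(-2\right)\right) f = \left(3 - 18\right) f = - 15 f$)
$\frac{d{\left(578,689 \right)} + 154965}{s{\left(\left(312 - 332\right) \left(-41 + 68\right),\left(-1\right) 309 \right)} + 423929} = \frac{578 + 154965}{- 15 \left(\left(-1\right) 309\right) + 423929} = \frac{155543}{\left(-15\right) \left(-309\right) + 423929} = \frac{155543}{4635 + 423929} = \frac{155543}{428564}$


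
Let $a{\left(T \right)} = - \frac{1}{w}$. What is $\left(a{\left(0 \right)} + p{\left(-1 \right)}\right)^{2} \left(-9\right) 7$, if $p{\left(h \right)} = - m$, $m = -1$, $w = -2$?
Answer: $- \frac{567}{4} \approx -141.75$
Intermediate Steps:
$a{\left(T \right)} = \frac{1}{2}$ ($a{\left(T \right)} = - \frac{1}{-2} = \left(-1\right) \left(- \frac{1}{2}\right) = \frac{1}{2}$)
$p{\left(h \right)} = 1$ ($p{\left(h \right)} = \left(-1\right) \left(-1\right) = 1$)
$\left(a{\left(0 \right)} + p{\left(-1 \right)}\right)^{2} \left(-9\right) 7 = \left(\frac{1}{2} + 1\right)^{2} \left(-9\right) 7 = \left(\frac{3}{2}\right)^{2} \left(-9\right) 7 = \frac{9}{4} \left(-9\right) 7 = \left(- \frac{81}{4}\right) 7 = - \frac{567}{4}$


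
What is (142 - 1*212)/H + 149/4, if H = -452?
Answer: 16907/452 ≈ 37.405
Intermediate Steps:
(142 - 1*212)/H + 149/4 = (142 - 1*212)/(-452) + 149/4 = (142 - 212)*(-1/452) + 149*(¼) = -70*(-1/452) + 149/4 = 35/226 + 149/4 = 16907/452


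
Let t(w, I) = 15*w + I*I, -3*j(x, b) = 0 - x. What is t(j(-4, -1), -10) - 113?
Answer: -33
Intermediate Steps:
j(x, b) = x/3 (j(x, b) = -(0 - x)/3 = -(-1)*x/3 = x/3)
t(w, I) = I² + 15*w (t(w, I) = 15*w + I² = I² + 15*w)
t(j(-4, -1), -10) - 113 = ((-10)² + 15*((⅓)*(-4))) - 113 = (100 + 15*(-4/3)) - 113 = (100 - 20) - 113 = 80 - 113 = -33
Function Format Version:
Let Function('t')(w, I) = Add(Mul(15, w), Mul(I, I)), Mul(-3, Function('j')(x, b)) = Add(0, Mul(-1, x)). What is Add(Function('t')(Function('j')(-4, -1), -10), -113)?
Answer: -33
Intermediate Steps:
Function('j')(x, b) = Mul(Rational(1, 3), x) (Function('j')(x, b) = Mul(Rational(-1, 3), Add(0, Mul(-1, x))) = Mul(Rational(-1, 3), Mul(-1, x)) = Mul(Rational(1, 3), x))
Function('t')(w, I) = Add(Pow(I, 2), Mul(15, w)) (Function('t')(w, I) = Add(Mul(15, w), Pow(I, 2)) = Add(Pow(I, 2), Mul(15, w)))
Add(Function('t')(Function('j')(-4, -1), -10), -113) = Add(Add(Pow(-10, 2), Mul(15, Mul(Rational(1, 3), -4))), -113) = Add(Add(100, Mul(15, Rational(-4, 3))), -113) = Add(Add(100, -20), -113) = Add(80, -113) = -33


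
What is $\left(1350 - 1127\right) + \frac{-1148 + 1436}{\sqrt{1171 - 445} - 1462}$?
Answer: $\frac{238033529}{1068359} - \frac{1584 \sqrt{6}}{1068359} \approx 222.8$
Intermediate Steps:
$\left(1350 - 1127\right) + \frac{-1148 + 1436}{\sqrt{1171 - 445} - 1462} = 223 + \frac{288}{\sqrt{726} - 1462} = 223 + \frac{288}{11 \sqrt{6} - 1462} = 223 + \frac{288}{-1462 + 11 \sqrt{6}}$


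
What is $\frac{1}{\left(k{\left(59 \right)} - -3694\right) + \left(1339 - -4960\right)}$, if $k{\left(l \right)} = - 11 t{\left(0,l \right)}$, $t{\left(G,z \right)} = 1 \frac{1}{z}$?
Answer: $\frac{59}{589576} \approx 0.00010007$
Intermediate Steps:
$t{\left(G,z \right)} = \frac{1}{z}$
$k{\left(l \right)} = - \frac{11}{l}$
$\frac{1}{\left(k{\left(59 \right)} - -3694\right) + \left(1339 - -4960\right)} = \frac{1}{\left(- \frac{11}{59} - -3694\right) + \left(1339 - -4960\right)} = \frac{1}{\left(\left(-11\right) \frac{1}{59} + 3694\right) + \left(1339 + 4960\right)} = \frac{1}{\left(- \frac{11}{59} + 3694\right) + 6299} = \frac{1}{\frac{217935}{59} + 6299} = \frac{1}{\frac{589576}{59}} = \frac{59}{589576}$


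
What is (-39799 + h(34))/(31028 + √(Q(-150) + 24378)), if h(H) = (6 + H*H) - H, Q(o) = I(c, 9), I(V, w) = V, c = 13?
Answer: -1199883788/962712393 + 38671*√24391/962712393 ≈ -1.2401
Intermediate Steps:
Q(o) = 13
h(H) = 6 + H² - H (h(H) = (6 + H²) - H = 6 + H² - H)
(-39799 + h(34))/(31028 + √(Q(-150) + 24378)) = (-39799 + (6 + 34² - 1*34))/(31028 + √(13 + 24378)) = (-39799 + (6 + 1156 - 34))/(31028 + √24391) = (-39799 + 1128)/(31028 + √24391) = -38671/(31028 + √24391)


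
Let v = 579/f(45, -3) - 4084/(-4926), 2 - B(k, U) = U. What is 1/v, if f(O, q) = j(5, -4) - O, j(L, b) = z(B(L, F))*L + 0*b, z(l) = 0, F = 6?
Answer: -12315/148243 ≈ -0.083073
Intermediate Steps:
B(k, U) = 2 - U
j(L, b) = 0 (j(L, b) = 0*L + 0*b = 0 + 0 = 0)
f(O, q) = -O (f(O, q) = 0 - O = -O)
v = -148243/12315 (v = 579/((-1*45)) - 4084/(-4926) = 579/(-45) - 4084*(-1/4926) = 579*(-1/45) + 2042/2463 = -193/15 + 2042/2463 = -148243/12315 ≈ -12.038)
1/v = 1/(-148243/12315) = -12315/148243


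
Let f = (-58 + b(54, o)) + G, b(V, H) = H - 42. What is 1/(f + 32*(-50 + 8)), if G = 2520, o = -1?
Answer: 1/1075 ≈ 0.00093023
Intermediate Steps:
b(V, H) = -42 + H
f = 2419 (f = (-58 + (-42 - 1)) + 2520 = (-58 - 43) + 2520 = -101 + 2520 = 2419)
1/(f + 32*(-50 + 8)) = 1/(2419 + 32*(-50 + 8)) = 1/(2419 + 32*(-42)) = 1/(2419 - 1344) = 1/1075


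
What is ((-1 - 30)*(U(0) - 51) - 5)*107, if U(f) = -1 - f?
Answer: 171949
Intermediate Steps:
((-1 - 30)*(U(0) - 51) - 5)*107 = ((-1 - 30)*((-1 - 1*0) - 51) - 5)*107 = (-31*((-1 + 0) - 51) - 5)*107 = (-31*(-1 - 51) - 5)*107 = (-31*(-52) - 5)*107 = (1612 - 5)*107 = 1607*107 = 171949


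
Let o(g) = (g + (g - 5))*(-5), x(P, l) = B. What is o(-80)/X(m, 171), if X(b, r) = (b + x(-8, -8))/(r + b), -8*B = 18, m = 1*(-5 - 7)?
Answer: -174900/19 ≈ -9205.3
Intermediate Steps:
m = -12 (m = 1*(-12) = -12)
B = -9/4 (B = -⅛*18 = -9/4 ≈ -2.2500)
x(P, l) = -9/4
o(g) = 25 - 10*g (o(g) = (g + (-5 + g))*(-5) = (-5 + 2*g)*(-5) = 25 - 10*g)
X(b, r) = (-9/4 + b)/(b + r) (X(b, r) = (b - 9/4)/(r + b) = (-9/4 + b)/(b + r))
o(-80)/X(m, 171) = (25 - 10*(-80))/(((-9/4 - 12)/(-12 + 171))) = (25 + 800)/((-57/4/159)) = 825/(((1/159)*(-57/4))) = 825/(-19/212) = 825*(-212/19) = -174900/19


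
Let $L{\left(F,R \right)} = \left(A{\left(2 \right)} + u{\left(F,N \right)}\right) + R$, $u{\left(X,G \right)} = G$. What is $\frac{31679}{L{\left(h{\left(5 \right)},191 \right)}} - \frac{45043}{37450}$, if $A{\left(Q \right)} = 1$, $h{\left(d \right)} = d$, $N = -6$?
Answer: $\frac{294500138}{1741425} \approx 169.11$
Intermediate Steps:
$L{\left(F,R \right)} = -5 + R$ ($L{\left(F,R \right)} = \left(1 - 6\right) + R = -5 + R$)
$\frac{31679}{L{\left(h{\left(5 \right)},191 \right)}} - \frac{45043}{37450} = \frac{31679}{-5 + 191} - \frac{45043}{37450} = \frac{31679}{186} - \frac{45043}{37450} = \frac{294500138}{1741425}$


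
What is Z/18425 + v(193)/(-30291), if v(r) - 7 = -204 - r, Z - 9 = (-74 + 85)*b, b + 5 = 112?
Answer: 14370292/186037225 ≈ 0.077244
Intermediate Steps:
b = 107 (b = -5 + 112 = 107)
Z = 1186 (Z = 9 + (-74 + 85)*107 = 9 + 11*107 = 9 + 1177 = 1186)
v(r) = -197 - r (v(r) = 7 + (-204 - r) = -197 - r)
Z/18425 + v(193)/(-30291) = 1186/18425 + (-197 - 1*193)/(-30291) = 1186*(1/18425) + (-197 - 193)*(-1/30291) = 1186/18425 - 390*(-1/30291) = 1186/18425 + 130/10097 = 14370292/186037225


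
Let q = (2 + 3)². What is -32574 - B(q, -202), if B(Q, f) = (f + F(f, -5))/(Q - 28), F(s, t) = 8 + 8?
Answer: -32636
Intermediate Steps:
q = 25 (q = 5² = 25)
F(s, t) = 16
B(Q, f) = (16 + f)/(-28 + Q) (B(Q, f) = (f + 16)/(Q - 28) = (16 + f)/(-28 + Q))
-32574 - B(q, -202) = -32574 - (16 - 202)/(-28 + 25) = -32574 - (-186)/(-3) = -32574 - (-1)*(-186)/3 = -32574 - 1*62 = -32574 - 62 = -32636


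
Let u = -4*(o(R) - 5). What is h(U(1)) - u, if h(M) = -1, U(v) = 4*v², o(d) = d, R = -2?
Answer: -29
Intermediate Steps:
u = 28 (u = -4*(-2 - 5) = -4*(-7) = 28)
h(U(1)) - u = -1 - 1*28 = -1 - 28 = -29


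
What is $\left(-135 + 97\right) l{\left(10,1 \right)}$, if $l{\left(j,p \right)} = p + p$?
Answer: $-76$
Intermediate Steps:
$l{\left(j,p \right)} = 2 p$
$\left(-135 + 97\right) l{\left(10,1 \right)} = \left(-135 + 97\right) 2 \cdot 1 = \left(-38\right) 2 = -76$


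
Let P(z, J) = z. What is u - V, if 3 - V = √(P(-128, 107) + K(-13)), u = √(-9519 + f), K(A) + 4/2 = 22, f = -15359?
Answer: -3 + I*√24878 + 6*I*√3 ≈ -3.0 + 168.12*I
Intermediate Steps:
K(A) = 20 (K(A) = -2 + 22 = 20)
u = I*√24878 (u = √(-9519 - 15359) = √(-24878) = I*√24878 ≈ 157.73*I)
V = 3 - 6*I*√3 (V = 3 - √(-128 + 20) = 3 - √(-108) = 3 - 6*I*√3 ≈ 3.0 - 10.392*I)
u - V = I*√24878 - (3 - 6*I*√3) = I*√24878 + (-3 + 6*I*√3) = -3 + I*√24878 + 6*I*√3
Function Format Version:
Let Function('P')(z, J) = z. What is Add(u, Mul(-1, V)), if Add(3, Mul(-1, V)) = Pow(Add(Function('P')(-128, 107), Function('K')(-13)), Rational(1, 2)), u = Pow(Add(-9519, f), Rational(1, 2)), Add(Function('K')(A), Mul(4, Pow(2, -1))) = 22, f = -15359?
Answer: Add(-3, Mul(I, Pow(24878, Rational(1, 2))), Mul(6, I, Pow(3, Rational(1, 2)))) ≈ Add(-3.0000, Mul(168.12, I))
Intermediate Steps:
Function('K')(A) = 20 (Function('K')(A) = Add(-2, 22) = 20)
u = Mul(I, Pow(24878, Rational(1, 2))) (u = Pow(Add(-9519, -15359), Rational(1, 2)) = Pow(-24878, Rational(1, 2)) = Mul(I, Pow(24878, Rational(1, 2))) ≈ Mul(157.73, I))
V = Add(3, Mul(-6, I, Pow(3, Rational(1, 2)))) (V = Add(3, Mul(-1, Pow(Add(-128, 20), Rational(1, 2)))) = Add(3, Mul(-1, Pow(-108, Rational(1, 2)))) = Add(3, Mul(-1, Mul(6, I, Pow(3, Rational(1, 2))))) = Add(3, Mul(-6, I, Pow(3, Rational(1, 2)))) ≈ Add(3.0000, Mul(-10.392, I)))
Add(u, Mul(-1, V)) = Add(Mul(I, Pow(24878, Rational(1, 2))), Mul(-1, Add(3, Mul(-6, I, Pow(3, Rational(1, 2)))))) = Add(Mul(I, Pow(24878, Rational(1, 2))), Add(-3, Mul(6, I, Pow(3, Rational(1, 2))))) = Add(-3, Mul(I, Pow(24878, Rational(1, 2))), Mul(6, I, Pow(3, Rational(1, 2))))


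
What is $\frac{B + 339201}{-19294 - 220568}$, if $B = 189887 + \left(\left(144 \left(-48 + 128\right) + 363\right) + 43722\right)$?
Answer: $- \frac{584693}{239862} \approx -2.4376$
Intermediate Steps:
$B = 245492$ ($B = 189887 + \left(\left(144 \cdot 80 + 363\right) + 43722\right) = 189887 + \left(\left(11520 + 363\right) + 43722\right) = 189887 + \left(11883 + 43722\right) = 189887 + 55605 = 245492$)
$\frac{B + 339201}{-19294 - 220568} = \frac{245492 + 339201}{-19294 - 220568} = \frac{584693}{-239862} = 584693 \left(- \frac{1}{239862}\right) = - \frac{584693}{239862}$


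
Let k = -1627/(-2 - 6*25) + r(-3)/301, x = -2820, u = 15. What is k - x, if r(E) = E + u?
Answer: 129512191/45752 ≈ 2830.7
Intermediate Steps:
r(E) = 15 + E (r(E) = E + 15 = 15 + E)
k = 491551/45752 (k = -1627/(-2 - 6*25) + (15 - 3)/301 = -1627/(-2 - 150) + 12*(1/301) = -1627/(-152) + 12/301 = -1627*(-1/152) + 12/301 = 1627/152 + 12/301 = 491551/45752 ≈ 10.744)
k - x = 491551/45752 - 1*(-2820) = 491551/45752 + 2820 = 129512191/45752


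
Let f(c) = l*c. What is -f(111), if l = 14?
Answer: -1554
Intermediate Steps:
f(c) = 14*c
-f(111) = -14*111 = -1*1554 = -1554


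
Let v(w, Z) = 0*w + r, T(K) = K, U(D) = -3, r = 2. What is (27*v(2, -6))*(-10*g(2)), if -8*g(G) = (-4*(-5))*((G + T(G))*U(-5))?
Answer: -16200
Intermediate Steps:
v(w, Z) = 2 (v(w, Z) = 0*w + 2 = 0 + 2 = 2)
g(G) = 15*G (g(G) = -(-4*(-5))*(G + G)*(-3)/8 = -5*(2*G)*(-3)/2 = -5*(-6*G)/2 = -(-15)*G = 15*G)
(27*v(2, -6))*(-10*g(2)) = (27*2)*(-150*2) = 54*(-10*30) = 54*(-300) = -16200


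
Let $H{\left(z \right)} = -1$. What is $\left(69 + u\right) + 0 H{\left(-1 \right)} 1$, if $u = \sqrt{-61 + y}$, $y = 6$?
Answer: $69 + i \sqrt{55} \approx 69.0 + 7.4162 i$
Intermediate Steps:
$u = i \sqrt{55}$ ($u = \sqrt{-61 + 6} = \sqrt{-55} = i \sqrt{55} \approx 7.4162 i$)
$\left(69 + u\right) + 0 H{\left(-1 \right)} 1 = \left(69 + i \sqrt{55}\right) + 0 \left(-1\right) 1 = \left(69 + i \sqrt{55}\right) + 0 \cdot 1 = \left(69 + i \sqrt{55}\right) + 0 = 69 + i \sqrt{55}$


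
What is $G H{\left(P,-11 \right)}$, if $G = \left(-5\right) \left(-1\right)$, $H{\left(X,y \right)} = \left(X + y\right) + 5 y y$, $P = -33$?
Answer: $2805$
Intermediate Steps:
$H{\left(X,y \right)} = X + y + 5 y^{2}$ ($H{\left(X,y \right)} = \left(X + y\right) + 5 y^{2} = X + y + 5 y^{2}$)
$G = 5$
$G H{\left(P,-11 \right)} = 5 \left(-33 - 11 + 5 \left(-11\right)^{2}\right) = 5 \left(-33 - 11 + 5 \cdot 121\right) = 5 \left(-33 - 11 + 605\right) = 5 \cdot 561 = 2805$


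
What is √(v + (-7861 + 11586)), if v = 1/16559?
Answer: 2*√255349202071/16559 ≈ 61.033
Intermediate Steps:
v = 1/16559 ≈ 6.0390e-5
√(v + (-7861 + 11586)) = √(1/16559 + (-7861 + 11586)) = √(1/16559 + 3725) = √(61682276/16559) = 2*√255349202071/16559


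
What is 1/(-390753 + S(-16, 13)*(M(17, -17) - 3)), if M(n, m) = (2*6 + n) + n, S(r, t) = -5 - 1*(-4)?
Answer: -1/390796 ≈ -2.5589e-6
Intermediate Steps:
S(r, t) = -1 (S(r, t) = -5 + 4 = -1)
M(n, m) = 12 + 2*n (M(n, m) = (12 + n) + n = 12 + 2*n)
1/(-390753 + S(-16, 13)*(M(17, -17) - 3)) = 1/(-390753 - ((12 + 2*17) - 3)) = 1/(-390753 - ((12 + 34) - 3)) = 1/(-390753 - (46 - 3)) = 1/(-390753 - 1*43) = 1/(-390753 - 43) = 1/(-390796) = -1/390796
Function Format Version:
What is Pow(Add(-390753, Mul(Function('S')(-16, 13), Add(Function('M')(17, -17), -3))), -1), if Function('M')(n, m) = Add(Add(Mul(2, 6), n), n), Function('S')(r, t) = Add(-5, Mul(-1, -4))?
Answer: Rational(-1, 390796) ≈ -2.5589e-6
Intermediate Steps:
Function('S')(r, t) = -1 (Function('S')(r, t) = Add(-5, 4) = -1)
Function('M')(n, m) = Add(12, Mul(2, n)) (Function('M')(n, m) = Add(Add(12, n), n) = Add(12, Mul(2, n)))
Pow(Add(-390753, Mul(Function('S')(-16, 13), Add(Function('M')(17, -17), -3))), -1) = Pow(Add(-390753, Mul(-1, Add(Add(12, Mul(2, 17)), -3))), -1) = Pow(Add(-390753, Mul(-1, Add(Add(12, 34), -3))), -1) = Pow(Add(-390753, Mul(-1, Add(46, -3))), -1) = Pow(Add(-390753, Mul(-1, 43)), -1) = Pow(Add(-390753, -43), -1) = Pow(-390796, -1) = Rational(-1, 390796)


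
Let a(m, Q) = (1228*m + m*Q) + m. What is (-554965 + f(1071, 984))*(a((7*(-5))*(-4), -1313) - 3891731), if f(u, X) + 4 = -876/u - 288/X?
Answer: 31708438018503919/14637 ≈ 2.1663e+12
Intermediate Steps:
f(u, X) = -4 - 876/u - 288/X (f(u, X) = -4 + (-876/u - 288/X) = -4 - 876/u - 288/X)
a(m, Q) = 1229*m + Q*m (a(m, Q) = (1228*m + Q*m) + m = 1229*m + Q*m)
(-554965 + f(1071, 984))*(a((7*(-5))*(-4), -1313) - 3891731) = (-554965 + (-4 - 876/1071 - 288/984))*(((7*(-5))*(-4))*(1229 - 1313) - 3891731) = (-554965 + (-4 - 876*1/1071 - 288*1/984))*(-35*(-4)*(-84) - 3891731) = (-554965 + (-4 - 292/357 - 12/41))*(140*(-84) - 3891731) = (-554965 - 74804/14637)*(-11760 - 3891731) = -8123097509/14637*(-3903491) = 31708438018503919/14637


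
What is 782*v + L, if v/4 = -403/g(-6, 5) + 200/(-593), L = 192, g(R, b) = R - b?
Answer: 741897128/6523 ≈ 1.1374e+5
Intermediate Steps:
v = 947116/6523 (v = 4*(-403/(-6 - 1*5) + 200/(-593)) = 4*(-403/(-6 - 5) + 200*(-1/593)) = 4*(-403/(-11) - 200/593) = 4*(-403*(-1/11) - 200/593) = 4*(403/11 - 200/593) = 4*(236779/6523) = 947116/6523 ≈ 145.20)
782*v + L = 782*(947116/6523) + 192 = 740644712/6523 + 192 = 741897128/6523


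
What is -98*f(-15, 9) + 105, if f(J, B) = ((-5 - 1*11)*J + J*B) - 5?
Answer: -9695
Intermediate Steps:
f(J, B) = -5 - 16*J + B*J (f(J, B) = ((-5 - 11)*J + B*J) - 5 = (-16*J + B*J) - 5 = -5 - 16*J + B*J)
-98*f(-15, 9) + 105 = -98*(-5 - 16*(-15) + 9*(-15)) + 105 = -98*(-5 + 240 - 135) + 105 = -98*100 + 105 = -9800 + 105 = -9695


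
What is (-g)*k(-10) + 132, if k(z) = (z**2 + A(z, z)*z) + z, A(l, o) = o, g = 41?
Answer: -7658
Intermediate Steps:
k(z) = z + 2*z**2 (k(z) = (z**2 + z*z) + z = (z**2 + z**2) + z = 2*z**2 + z = z + 2*z**2)
(-g)*k(-10) + 132 = (-1*41)*(-10*(1 + 2*(-10))) + 132 = -(-410)*(1 - 20) + 132 = -(-410)*(-19) + 132 = -41*190 + 132 = -7790 + 132 = -7658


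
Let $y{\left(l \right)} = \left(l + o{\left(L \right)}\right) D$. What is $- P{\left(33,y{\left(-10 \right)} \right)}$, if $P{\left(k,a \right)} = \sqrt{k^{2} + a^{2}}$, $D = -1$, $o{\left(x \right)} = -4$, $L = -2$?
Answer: $- \sqrt{1285} \approx -35.847$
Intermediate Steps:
$y{\left(l \right)} = 4 - l$ ($y{\left(l \right)} = \left(l - 4\right) \left(-1\right) = \left(-4 + l\right) \left(-1\right) = 4 - l$)
$P{\left(k,a \right)} = \sqrt{a^{2} + k^{2}}$
$- P{\left(33,y{\left(-10 \right)} \right)} = - \sqrt{\left(4 - -10\right)^{2} + 33^{2}} = - \sqrt{\left(4 + 10\right)^{2} + 1089} = - \sqrt{14^{2} + 1089} = - \sqrt{196 + 1089} = - \sqrt{1285}$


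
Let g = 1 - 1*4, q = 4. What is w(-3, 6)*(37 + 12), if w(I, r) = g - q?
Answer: -343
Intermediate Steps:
g = -3 (g = 1 - 4 = -3)
w(I, r) = -7 (w(I, r) = -3 - 1*4 = -3 - 4 = -7)
w(-3, 6)*(37 + 12) = -7*(37 + 12) = -7*49 = -343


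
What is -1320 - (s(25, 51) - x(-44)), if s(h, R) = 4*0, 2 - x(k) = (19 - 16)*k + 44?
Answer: -1230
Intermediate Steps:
x(k) = -42 - 3*k (x(k) = 2 - ((19 - 16)*k + 44) = 2 - (3*k + 44) = 2 - (44 + 3*k) = 2 + (-44 - 3*k) = -42 - 3*k)
s(h, R) = 0
-1320 - (s(25, 51) - x(-44)) = -1320 - (0 - (-42 - 3*(-44))) = -1320 - (0 - (-42 + 132)) = -1320 - (0 - 1*90) = -1320 - (0 - 90) = -1320 - 1*(-90) = -1320 + 90 = -1230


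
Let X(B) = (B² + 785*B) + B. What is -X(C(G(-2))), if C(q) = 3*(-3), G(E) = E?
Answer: 6993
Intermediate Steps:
C(q) = -9
X(B) = B² + 786*B
-X(C(G(-2))) = -(-9)*(786 - 9) = -(-9)*777 = -1*(-6993) = 6993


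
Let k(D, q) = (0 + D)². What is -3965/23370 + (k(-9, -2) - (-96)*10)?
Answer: 4864841/4674 ≈ 1040.8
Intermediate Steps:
k(D, q) = D²
-3965/23370 + (k(-9, -2) - (-96)*10) = -3965/23370 + ((-9)² - (-96)*10) = -3965*1/23370 + (81 - 48*(-20)) = -793/4674 + (81 + 960) = -793/4674 + 1041 = 4864841/4674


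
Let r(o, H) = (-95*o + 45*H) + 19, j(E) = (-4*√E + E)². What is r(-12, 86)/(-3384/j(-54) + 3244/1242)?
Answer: 3123009*(-19*I + 12*√6)/(8*(-1420*I + 2433*√6)) ≈ 2102.6 - 743.59*I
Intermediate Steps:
j(E) = (E - 4*√E)²
r(o, H) = 19 - 95*o + 45*H
r(-12, 86)/(-3384/j(-54) + 3244/1242) = (19 - 95*(-12) + 45*86)/(-3384/(-1*(-54) + 4*√(-54))² + 3244/1242) = (19 + 1140 + 3870)/(-3384/(54 + 4*(3*I*√6))² + 3244*(1/1242)) = 5029/(-3384/(54 + 12*I*√6)² + 1622/621) = 5029/(1622/621 - 3384/(54 + 12*I*√6)²)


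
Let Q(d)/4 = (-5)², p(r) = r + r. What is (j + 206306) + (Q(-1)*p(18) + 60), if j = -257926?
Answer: -47960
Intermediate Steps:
p(r) = 2*r
Q(d) = 100 (Q(d) = 4*(-5)² = 4*25 = 100)
(j + 206306) + (Q(-1)*p(18) + 60) = (-257926 + 206306) + (100*(2*18) + 60) = -51620 + (100*36 + 60) = -51620 + (3600 + 60) = -51620 + 3660 = -47960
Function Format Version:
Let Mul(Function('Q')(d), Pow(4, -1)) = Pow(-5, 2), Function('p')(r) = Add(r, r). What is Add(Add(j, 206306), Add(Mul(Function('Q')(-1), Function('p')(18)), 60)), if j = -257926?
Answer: -47960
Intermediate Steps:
Function('p')(r) = Mul(2, r)
Function('Q')(d) = 100 (Function('Q')(d) = Mul(4, Pow(-5, 2)) = Mul(4, 25) = 100)
Add(Add(j, 206306), Add(Mul(Function('Q')(-1), Function('p')(18)), 60)) = Add(Add(-257926, 206306), Add(Mul(100, Mul(2, 18)), 60)) = Add(-51620, Add(Mul(100, 36), 60)) = Add(-51620, Add(3600, 60)) = Add(-51620, 3660) = -47960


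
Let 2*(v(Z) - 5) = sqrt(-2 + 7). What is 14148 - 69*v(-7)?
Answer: 13803 - 69*sqrt(5)/2 ≈ 13726.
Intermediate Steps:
v(Z) = 5 + sqrt(5)/2 (v(Z) = 5 + sqrt(-2 + 7)/2 = 5 + sqrt(5)/2)
14148 - 69*v(-7) = 14148 - 69*(5 + sqrt(5)/2) = 14148 - (345 + 69*sqrt(5)/2) = 14148 + (-345 - 69*sqrt(5)/2) = 13803 - 69*sqrt(5)/2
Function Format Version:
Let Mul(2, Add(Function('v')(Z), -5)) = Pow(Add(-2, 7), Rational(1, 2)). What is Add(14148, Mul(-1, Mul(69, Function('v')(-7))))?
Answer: Add(13803, Mul(Rational(-69, 2), Pow(5, Rational(1, 2)))) ≈ 13726.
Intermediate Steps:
Function('v')(Z) = Add(5, Mul(Rational(1, 2), Pow(5, Rational(1, 2)))) (Function('v')(Z) = Add(5, Mul(Rational(1, 2), Pow(Add(-2, 7), Rational(1, 2)))) = Add(5, Mul(Rational(1, 2), Pow(5, Rational(1, 2)))))
Add(14148, Mul(-1, Mul(69, Function('v')(-7)))) = Add(14148, Mul(-1, Mul(69, Add(5, Mul(Rational(1, 2), Pow(5, Rational(1, 2))))))) = Add(14148, Mul(-1, Add(345, Mul(Rational(69, 2), Pow(5, Rational(1, 2)))))) = Add(14148, Add(-345, Mul(Rational(-69, 2), Pow(5, Rational(1, 2))))) = Add(13803, Mul(Rational(-69, 2), Pow(5, Rational(1, 2))))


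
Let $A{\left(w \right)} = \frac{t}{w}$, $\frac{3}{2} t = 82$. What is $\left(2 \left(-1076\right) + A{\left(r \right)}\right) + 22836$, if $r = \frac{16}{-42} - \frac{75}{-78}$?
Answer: $\frac{6586676}{317} \approx 20778.0$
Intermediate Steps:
$r = \frac{317}{546}$ ($r = 16 \left(- \frac{1}{42}\right) - - \frac{25}{26} = - \frac{8}{21} + \frac{25}{26} = \frac{317}{546} \approx 0.58059$)
$t = \frac{164}{3}$ ($t = \frac{2}{3} \cdot 82 = \frac{164}{3} \approx 54.667$)
$A{\left(w \right)} = \frac{164}{3 w}$
$\left(2 \left(-1076\right) + A{\left(r \right)}\right) + 22836 = \left(2 \left(-1076\right) + \frac{164}{3 \cdot \frac{317}{546}}\right) + 22836 = \left(-2152 + \frac{164}{3} \cdot \frac{546}{317}\right) + 22836 = \left(-2152 + \frac{29848}{317}\right) + 22836 = - \frac{652336}{317} + 22836 = \frac{6586676}{317}$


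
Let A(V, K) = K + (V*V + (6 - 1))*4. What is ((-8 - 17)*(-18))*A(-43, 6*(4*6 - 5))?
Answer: 3388500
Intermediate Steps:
A(V, K) = 20 + K + 4*V² (A(V, K) = K + (V² + 5)*4 = K + (5 + V²)*4 = K + (20 + 4*V²) = 20 + K + 4*V²)
((-8 - 17)*(-18))*A(-43, 6*(4*6 - 5)) = ((-8 - 17)*(-18))*(20 + 6*(4*6 - 5) + 4*(-43)²) = (-25*(-18))*(20 + 6*(24 - 5) + 4*1849) = 450*(20 + 6*19 + 7396) = 450*(20 + 114 + 7396) = 450*7530 = 3388500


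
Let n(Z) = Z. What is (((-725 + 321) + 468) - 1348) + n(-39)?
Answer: -1323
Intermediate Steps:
(((-725 + 321) + 468) - 1348) + n(-39) = (((-725 + 321) + 468) - 1348) - 39 = ((-404 + 468) - 1348) - 39 = (64 - 1348) - 39 = -1284 - 39 = -1323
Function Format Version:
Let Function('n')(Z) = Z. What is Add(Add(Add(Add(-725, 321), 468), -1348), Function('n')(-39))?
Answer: -1323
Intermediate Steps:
Add(Add(Add(Add(-725, 321), 468), -1348), Function('n')(-39)) = Add(Add(Add(Add(-725, 321), 468), -1348), -39) = Add(Add(Add(-404, 468), -1348), -39) = Add(Add(64, -1348), -39) = Add(-1284, -39) = -1323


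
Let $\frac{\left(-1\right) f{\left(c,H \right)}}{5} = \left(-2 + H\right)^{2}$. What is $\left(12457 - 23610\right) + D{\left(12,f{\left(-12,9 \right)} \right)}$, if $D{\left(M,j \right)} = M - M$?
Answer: $-11153$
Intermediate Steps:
$f{\left(c,H \right)} = - 5 \left(-2 + H\right)^{2}$
$D{\left(M,j \right)} = 0$
$\left(12457 - 23610\right) + D{\left(12,f{\left(-12,9 \right)} \right)} = \left(12457 - 23610\right) + 0 = -11153 + 0 = -11153$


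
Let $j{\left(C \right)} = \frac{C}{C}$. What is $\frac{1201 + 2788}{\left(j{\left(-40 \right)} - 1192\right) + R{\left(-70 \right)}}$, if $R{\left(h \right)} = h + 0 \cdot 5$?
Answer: $- \frac{3989}{1261} \approx -3.1634$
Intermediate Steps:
$R{\left(h \right)} = h$ ($R{\left(h \right)} = h + 0 = h$)
$j{\left(C \right)} = 1$
$\frac{1201 + 2788}{\left(j{\left(-40 \right)} - 1192\right) + R{\left(-70 \right)}} = \frac{1201 + 2788}{\left(1 - 1192\right) - 70} = \frac{3989}{\left(1 - 1192\right) - 70} = \frac{3989}{-1191 - 70} = \frac{3989}{-1261} = 3989 \left(- \frac{1}{1261}\right) = - \frac{3989}{1261}$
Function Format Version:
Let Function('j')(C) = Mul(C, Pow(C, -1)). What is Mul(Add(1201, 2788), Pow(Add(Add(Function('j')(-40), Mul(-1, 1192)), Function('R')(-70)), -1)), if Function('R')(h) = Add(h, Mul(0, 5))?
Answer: Rational(-3989, 1261) ≈ -3.1634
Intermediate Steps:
Function('R')(h) = h (Function('R')(h) = Add(h, 0) = h)
Function('j')(C) = 1
Mul(Add(1201, 2788), Pow(Add(Add(Function('j')(-40), Mul(-1, 1192)), Function('R')(-70)), -1)) = Mul(Add(1201, 2788), Pow(Add(Add(1, Mul(-1, 1192)), -70), -1)) = Mul(3989, Pow(Add(Add(1, -1192), -70), -1)) = Mul(3989, Pow(Add(-1191, -70), -1)) = Mul(3989, Pow(-1261, -1)) = Mul(3989, Rational(-1, 1261)) = Rational(-3989, 1261)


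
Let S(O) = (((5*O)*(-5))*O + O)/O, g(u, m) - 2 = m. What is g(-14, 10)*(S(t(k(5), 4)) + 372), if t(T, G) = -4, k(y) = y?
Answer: 5676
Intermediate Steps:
g(u, m) = 2 + m
S(O) = (O - 25*O²)/O (S(O) = ((-25*O)*O + O)/O = (-25*O² + O)/O = (O - 25*O²)/O)
g(-14, 10)*(S(t(k(5), 4)) + 372) = (2 + 10)*((1 - 25*(-4)) + 372) = 12*((1 + 100) + 372) = 12*(101 + 372) = 12*473 = 5676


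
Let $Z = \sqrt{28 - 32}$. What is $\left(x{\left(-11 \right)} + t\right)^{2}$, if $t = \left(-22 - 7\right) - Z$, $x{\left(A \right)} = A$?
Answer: $1596 + 160 i \approx 1596.0 + 160.0 i$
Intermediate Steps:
$Z = 2 i$ ($Z = \sqrt{-4} = 2 i \approx 2.0 i$)
$t = -29 - 2 i$ ($t = \left(-22 - 7\right) - 2 i = -29 - 2 i \approx -29.0 - 2.0 i$)
$\left(x{\left(-11 \right)} + t\right)^{2} = \left(-11 - \left(29 + 2 i\right)\right)^{2} = \left(-40 - 2 i\right)^{2}$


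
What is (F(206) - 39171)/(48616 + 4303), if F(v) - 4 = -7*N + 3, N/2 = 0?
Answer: -39164/52919 ≈ -0.74007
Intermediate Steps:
N = 0 (N = 2*0 = 0)
F(v) = 7 (F(v) = 4 + (-7*0 + 3) = 4 + (0 + 3) = 4 + 3 = 7)
(F(206) - 39171)/(48616 + 4303) = (7 - 39171)/(48616 + 4303) = -39164/52919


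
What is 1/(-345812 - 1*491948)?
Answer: -1/837760 ≈ -1.1937e-6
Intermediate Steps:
1/(-345812 - 1*491948) = 1/(-345812 - 491948) = 1/(-837760) = -1/837760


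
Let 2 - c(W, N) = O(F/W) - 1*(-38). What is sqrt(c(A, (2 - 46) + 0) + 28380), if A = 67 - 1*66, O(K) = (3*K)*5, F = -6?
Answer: sqrt(28434) ≈ 168.62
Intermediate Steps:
O(K) = 15*K
A = 1 (A = 67 - 66 = 1)
c(W, N) = -36 + 90/W (c(W, N) = 2 - (15*(-6/W) - 1*(-38)) = 2 - (-90/W + 38) = 2 - (38 - 90/W) = 2 + (-38 + 90/W) = -36 + 90/W)
sqrt(c(A, (2 - 46) + 0) + 28380) = sqrt((-36 + 90/1) + 28380) = sqrt((-36 + 90*1) + 28380) = sqrt((-36 + 90) + 28380) = sqrt(54 + 28380) = sqrt(28434)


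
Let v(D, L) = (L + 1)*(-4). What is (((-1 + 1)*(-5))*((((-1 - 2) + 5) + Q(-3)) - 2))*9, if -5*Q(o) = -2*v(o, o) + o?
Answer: 0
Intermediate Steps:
v(D, L) = -4 - 4*L (v(D, L) = (1 + L)*(-4) = -4 - 4*L)
Q(o) = -8/5 - 9*o/5 (Q(o) = -(-2*(-4 - 4*o) + o)/5 = -((8 + 8*o) + o)/5 = -(8 + 9*o)/5 = -8/5 - 9*o/5)
(((-1 + 1)*(-5))*((((-1 - 2) + 5) + Q(-3)) - 2))*9 = (((-1 + 1)*(-5))*((((-1 - 2) + 5) + (-8/5 - 9/5*(-3))) - 2))*9 = ((0*(-5))*(((-3 + 5) + (-8/5 + 27/5)) - 2))*9 = (0*((2 + 19/5) - 2))*9 = (0*(29/5 - 2))*9 = (0*(19/5))*9 = 0*9 = 0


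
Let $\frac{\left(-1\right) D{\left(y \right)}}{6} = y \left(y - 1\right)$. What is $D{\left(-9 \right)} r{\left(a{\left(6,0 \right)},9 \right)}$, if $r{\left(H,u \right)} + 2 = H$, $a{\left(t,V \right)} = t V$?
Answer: $1080$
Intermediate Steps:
$a{\left(t,V \right)} = V t$
$D{\left(y \right)} = - 6 y \left(-1 + y\right)$ ($D{\left(y \right)} = - 6 y \left(y - 1\right) = - 6 y \left(-1 + y\right)$)
$r{\left(H,u \right)} = -2 + H$
$D{\left(-9 \right)} r{\left(a{\left(6,0 \right)},9 \right)} = 6 \left(-9\right) \left(1 - -9\right) \left(-2 + 0 \cdot 6\right) = 6 \left(-9\right) \left(1 + 9\right) \left(-2 + 0\right) = 6 \left(-9\right) 10 \left(-2\right) = \left(-540\right) \left(-2\right) = 1080$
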